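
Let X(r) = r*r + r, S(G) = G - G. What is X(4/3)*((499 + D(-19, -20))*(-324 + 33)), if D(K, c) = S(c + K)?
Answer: -1355284/3 ≈ -4.5176e+5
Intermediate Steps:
S(G) = 0
D(K, c) = 0
X(r) = r + r² (X(r) = r² + r = r + r²)
X(4/3)*((499 + D(-19, -20))*(-324 + 33)) = ((4/3)*(1 + 4/3))*((499 + 0)*(-324 + 33)) = ((4*(⅓))*(1 + 4*(⅓)))*(499*(-291)) = (4*(1 + 4/3)/3)*(-145209) = ((4/3)*(7/3))*(-145209) = (28/9)*(-145209) = -1355284/3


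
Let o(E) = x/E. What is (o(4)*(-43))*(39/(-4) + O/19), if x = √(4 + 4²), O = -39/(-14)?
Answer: 219687*√5/1064 ≈ 461.69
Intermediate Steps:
O = 39/14 (O = -39*(-1/14) = 39/14 ≈ 2.7857)
x = 2*√5 (x = √(4 + 16) = √20 = 2*√5 ≈ 4.4721)
o(E) = 2*√5/E (o(E) = (2*√5)/E = 2*√5/E)
(o(4)*(-43))*(39/(-4) + O/19) = ((2*√5/4)*(-43))*(39/(-4) + (39/14)/19) = ((2*√5*(¼))*(-43))*(39*(-¼) + (39/14)*(1/19)) = ((√5/2)*(-43))*(-39/4 + 39/266) = -43*√5/2*(-5109/532) = 219687*√5/1064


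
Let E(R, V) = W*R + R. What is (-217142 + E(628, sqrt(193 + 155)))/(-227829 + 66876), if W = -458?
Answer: 168046/53651 ≈ 3.1322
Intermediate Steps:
E(R, V) = -457*R (E(R, V) = -458*R + R = -457*R)
(-217142 + E(628, sqrt(193 + 155)))/(-227829 + 66876) = (-217142 - 457*628)/(-227829 + 66876) = (-217142 - 286996)/(-160953) = -504138*(-1/160953) = 168046/53651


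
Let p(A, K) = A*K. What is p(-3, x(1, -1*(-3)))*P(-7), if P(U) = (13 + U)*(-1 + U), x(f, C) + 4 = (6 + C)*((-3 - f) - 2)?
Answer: -8352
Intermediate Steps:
x(f, C) = -4 + (-5 - f)*(6 + C) (x(f, C) = -4 + (6 + C)*((-3 - f) - 2) = -4 + (6 + C)*(-5 - f) = -4 + (-5 - f)*(6 + C))
P(U) = (-1 + U)*(13 + U)
p(-3, x(1, -1*(-3)))*P(-7) = (-3*(-34 - 6*1 - (-5)*(-3) - 1*(-1*(-3))*1))*(-13 + (-7)**2 + 12*(-7)) = (-3*(-34 - 6 - 5*3 - 1*3*1))*(-13 + 49 - 84) = -3*(-34 - 6 - 15 - 3)*(-48) = -3*(-58)*(-48) = 174*(-48) = -8352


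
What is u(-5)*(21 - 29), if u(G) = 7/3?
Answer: -56/3 ≈ -18.667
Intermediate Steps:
u(G) = 7/3 (u(G) = 7*(⅓) = 7/3)
u(-5)*(21 - 29) = 7*(21 - 29)/3 = (7/3)*(-8) = -56/3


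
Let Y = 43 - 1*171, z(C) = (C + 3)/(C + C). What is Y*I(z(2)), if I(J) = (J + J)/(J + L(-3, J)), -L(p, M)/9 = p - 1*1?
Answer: -1280/149 ≈ -8.5906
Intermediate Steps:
L(p, M) = 9 - 9*p (L(p, M) = -9*(p - 1*1) = -9*(p - 1) = -9*(-1 + p) = 9 - 9*p)
z(C) = (3 + C)/(2*C) (z(C) = (3 + C)/((2*C)) = (3 + C)*(1/(2*C)) = (3 + C)/(2*C))
Y = -128 (Y = 43 - 171 = -128)
I(J) = 2*J/(36 + J) (I(J) = (J + J)/(J + (9 - 9*(-3))) = (2*J)/(J + (9 + 27)) = (2*J)/(J + 36) = (2*J)/(36 + J) = 2*J/(36 + J))
Y*I(z(2)) = -256*(½)*(3 + 2)/2/(36 + (½)*(3 + 2)/2) = -256*(½)*(½)*5/(36 + (½)*(½)*5) = -256*5/(4*(36 + 5/4)) = -256*5/(4*149/4) = -256*5*4/(4*149) = -128*10/149 = -1280/149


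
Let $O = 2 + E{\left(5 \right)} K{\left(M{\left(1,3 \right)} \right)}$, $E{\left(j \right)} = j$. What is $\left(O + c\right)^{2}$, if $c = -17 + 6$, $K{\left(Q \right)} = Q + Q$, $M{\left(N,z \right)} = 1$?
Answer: $1$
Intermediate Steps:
$K{\left(Q \right)} = 2 Q$
$c = -11$
$O = 12$ ($O = 2 + 5 \cdot 2 \cdot 1 = 2 + 5 \cdot 2 = 2 + 10 = 12$)
$\left(O + c\right)^{2} = \left(12 - 11\right)^{2} = 1^{2} = 1$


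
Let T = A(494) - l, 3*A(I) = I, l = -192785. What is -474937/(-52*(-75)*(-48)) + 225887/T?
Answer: 401774946713/108360532800 ≈ 3.7078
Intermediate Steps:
A(I) = I/3
T = 578849/3 (T = (1/3)*494 - 1*(-192785) = 494/3 + 192785 = 578849/3 ≈ 1.9295e+5)
-474937/(-52*(-75)*(-48)) + 225887/T = -474937/(-52*(-75)*(-48)) + 225887/(578849/3) = -474937/(3900*(-48)) + 225887*(3/578849) = -474937/(-187200) + 677661/578849 = -474937*(-1/187200) + 677661/578849 = 474937/187200 + 677661/578849 = 401774946713/108360532800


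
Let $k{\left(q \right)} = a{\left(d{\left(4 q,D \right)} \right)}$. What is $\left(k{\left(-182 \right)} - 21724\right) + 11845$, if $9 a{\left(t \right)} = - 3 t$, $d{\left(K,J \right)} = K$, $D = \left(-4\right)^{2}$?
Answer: $- \frac{28909}{3} \approx -9636.3$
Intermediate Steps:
$D = 16$
$a{\left(t \right)} = - \frac{t}{3}$ ($a{\left(t \right)} = \frac{\left(-3\right) t}{9} = - \frac{t}{3}$)
$k{\left(q \right)} = - \frac{4 q}{3}$
$\left(k{\left(-182 \right)} - 21724\right) + 11845 = \left(\left(- \frac{4}{3}\right) \left(-182\right) - 21724\right) + 11845 = \left(\frac{728}{3} - 21724\right) + 11845 = - \frac{64444}{3} + 11845 = - \frac{28909}{3}$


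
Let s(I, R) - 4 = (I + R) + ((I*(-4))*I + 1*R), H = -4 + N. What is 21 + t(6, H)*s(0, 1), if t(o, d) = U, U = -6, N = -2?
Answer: -15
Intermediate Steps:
H = -6 (H = -4 - 2 = -6)
t(o, d) = -6
s(I, R) = 4 + I - 4*I² + 2*R (s(I, R) = 4 + ((I + R) + ((I*(-4))*I + 1*R)) = 4 + ((I + R) + ((-4*I)*I + R)) = 4 + ((I + R) + (-4*I² + R)) = 4 + ((I + R) + (R - 4*I²)) = 4 + (I - 4*I² + 2*R) = 4 + I - 4*I² + 2*R)
21 + t(6, H)*s(0, 1) = 21 - 6*(4 + 0 - 4*0² + 2*1) = 21 - 6*(4 + 0 - 4*0 + 2) = 21 - 6*(4 + 0 + 0 + 2) = 21 - 6*6 = 21 - 36 = -15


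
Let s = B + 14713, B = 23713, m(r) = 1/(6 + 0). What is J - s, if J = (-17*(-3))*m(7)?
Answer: -76835/2 ≈ -38418.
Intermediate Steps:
m(r) = ⅙ (m(r) = 1/6 = ⅙)
J = 17/2 (J = -17*(-3)*(⅙) = 51*(⅙) = 17/2 ≈ 8.5000)
s = 38426 (s = 23713 + 14713 = 38426)
J - s = 17/2 - 1*38426 = 17/2 - 38426 = -76835/2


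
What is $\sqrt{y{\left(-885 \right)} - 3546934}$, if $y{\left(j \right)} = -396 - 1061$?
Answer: $i \sqrt{3548391} \approx 1883.7 i$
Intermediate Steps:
$y{\left(j \right)} = -1457$ ($y{\left(j \right)} = -396 - 1061 = -1457$)
$\sqrt{y{\left(-885 \right)} - 3546934} = \sqrt{-1457 - 3546934} = \sqrt{-3548391} = i \sqrt{3548391}$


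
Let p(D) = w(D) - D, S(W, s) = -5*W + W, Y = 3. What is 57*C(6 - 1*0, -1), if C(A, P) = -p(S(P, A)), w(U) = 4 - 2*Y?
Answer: 342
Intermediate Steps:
w(U) = -2 (w(U) = 4 - 2*3 = 4 - 6 = -2)
S(W, s) = -4*W
p(D) = -2 - D
C(A, P) = 2 - 4*P (C(A, P) = -(-2 - (-4)*P) = -(-2 + 4*P) = 2 - 4*P)
57*C(6 - 1*0, -1) = 57*(2 - 4*(-1)) = 57*(2 + 4) = 57*6 = 342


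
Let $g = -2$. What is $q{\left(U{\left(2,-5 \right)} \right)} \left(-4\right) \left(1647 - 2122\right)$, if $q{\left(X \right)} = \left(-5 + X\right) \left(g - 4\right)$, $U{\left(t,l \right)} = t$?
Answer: $34200$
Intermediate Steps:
$q{\left(X \right)} = 30 - 6 X$ ($q{\left(X \right)} = \left(-5 + X\right) \left(-2 - 4\right) = \left(-5 + X\right) \left(-6\right) = 30 - 6 X$)
$q{\left(U{\left(2,-5 \right)} \right)} \left(-4\right) \left(1647 - 2122\right) = \left(30 - 12\right) \left(-4\right) \left(1647 - 2122\right) = \left(30 - 12\right) \left(-4\right) \left(-475\right) = 18 \left(-4\right) \left(-475\right) = \left(-72\right) \left(-475\right) = 34200$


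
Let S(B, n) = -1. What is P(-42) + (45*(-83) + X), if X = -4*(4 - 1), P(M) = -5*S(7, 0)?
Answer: -3742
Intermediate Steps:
P(M) = 5 (P(M) = -5*(-1) = 5)
X = -12 (X = -4*3 = -12)
P(-42) + (45*(-83) + X) = 5 + (45*(-83) - 12) = 5 + (-3735 - 12) = 5 - 3747 = -3742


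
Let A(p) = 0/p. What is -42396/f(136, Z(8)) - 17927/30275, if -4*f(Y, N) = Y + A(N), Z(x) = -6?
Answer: 91637813/73525 ≈ 1246.3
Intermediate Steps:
A(p) = 0
f(Y, N) = -Y/4 (f(Y, N) = -(Y + 0)/4 = -Y/4)
-42396/f(136, Z(8)) - 17927/30275 = -42396/((-¼*136)) - 17927/30275 = -42396/(-34) - 17927*1/30275 = -42396*(-1/34) - 2561/4325 = 21198/17 - 2561/4325 = 91637813/73525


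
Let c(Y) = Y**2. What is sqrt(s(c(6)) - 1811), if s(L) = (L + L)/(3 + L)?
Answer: I*sqrt(305747)/13 ≈ 42.534*I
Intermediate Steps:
s(L) = 2*L/(3 + L) (s(L) = (2*L)/(3 + L) = 2*L/(3 + L))
sqrt(s(c(6)) - 1811) = sqrt(2*6**2/(3 + 6**2) - 1811) = sqrt(2*36/(3 + 36) - 1811) = sqrt(2*36/39 - 1811) = sqrt(2*36*(1/39) - 1811) = sqrt(24/13 - 1811) = sqrt(-23519/13) = I*sqrt(305747)/13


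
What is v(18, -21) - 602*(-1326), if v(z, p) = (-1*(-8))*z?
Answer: 798396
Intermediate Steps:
v(z, p) = 8*z
v(18, -21) - 602*(-1326) = 8*18 - 602*(-1326) = 144 + 798252 = 798396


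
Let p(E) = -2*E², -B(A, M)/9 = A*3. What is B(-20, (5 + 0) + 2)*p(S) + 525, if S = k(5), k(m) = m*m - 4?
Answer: -475755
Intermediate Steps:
k(m) = -4 + m² (k(m) = m² - 4 = -4 + m²)
B(A, M) = -27*A (B(A, M) = -9*A*3 = -27*A)
S = 21 (S = -4 + 5² = -4 + 25 = 21)
B(-20, (5 + 0) + 2)*p(S) + 525 = (-27*(-20))*(-2*21²) + 525 = 540*(-2*441) + 525 = 540*(-882) + 525 = -476280 + 525 = -475755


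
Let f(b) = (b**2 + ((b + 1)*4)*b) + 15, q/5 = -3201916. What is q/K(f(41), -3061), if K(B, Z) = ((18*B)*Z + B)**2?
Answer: -235435/3289473636032528 ≈ -7.1572e-11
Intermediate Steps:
q = -16009580 (q = 5*(-3201916) = -16009580)
f(b) = 15 + b**2 + b*(4 + 4*b) (f(b) = (b**2 + ((1 + b)*4)*b) + 15 = (b**2 + (4 + 4*b)*b) + 15 = (b**2 + b*(4 + 4*b)) + 15 = 15 + b**2 + b*(4 + 4*b))
K(B, Z) = (B + 18*B*Z)**2 (K(B, Z) = (18*B*Z + B)**2 = (B + 18*B*Z)**2)
q/K(f(41), -3061) = -16009580*1/((1 + 18*(-3061))**2*(15 + 4*41 + 5*41**2)**2) = -16009580*1/((1 - 55098)**2*(15 + 164 + 5*1681)**2) = -16009580*1/(3035679409*(15 + 164 + 8405)**2) = -16009580/(8584**2*3035679409) = -16009580/(73685056*3035679409) = -16009580/223684207250211904 = -16009580*1/223684207250211904 = -235435/3289473636032528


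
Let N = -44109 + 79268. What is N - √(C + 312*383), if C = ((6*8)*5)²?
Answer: 35159 - 2*√44274 ≈ 34738.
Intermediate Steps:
N = 35159
C = 57600 (C = (48*5)² = 240² = 57600)
N - √(C + 312*383) = 35159 - √(57600 + 312*383) = 35159 - √(57600 + 119496) = 35159 - √177096 = 35159 - 2*√44274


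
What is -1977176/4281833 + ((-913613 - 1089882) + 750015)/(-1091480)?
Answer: 80228599209/116838377071 ≈ 0.68666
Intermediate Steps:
-1977176/4281833 + ((-913613 - 1089882) + 750015)/(-1091480) = -1977176*1/4281833 + (-2003495 + 750015)*(-1/1091480) = -1977176/4281833 - 1253480*(-1/1091480) = -1977176/4281833 + 31337/27287 = 80228599209/116838377071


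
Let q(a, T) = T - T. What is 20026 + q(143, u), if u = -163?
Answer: 20026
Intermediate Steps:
q(a, T) = 0
20026 + q(143, u) = 20026 + 0 = 20026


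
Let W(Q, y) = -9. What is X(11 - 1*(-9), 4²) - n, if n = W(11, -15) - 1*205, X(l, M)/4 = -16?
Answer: 150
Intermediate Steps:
X(l, M) = -64 (X(l, M) = 4*(-16) = -64)
n = -214 (n = -9 - 1*205 = -9 - 205 = -214)
X(11 - 1*(-9), 4²) - n = -64 - 1*(-214) = -64 + 214 = 150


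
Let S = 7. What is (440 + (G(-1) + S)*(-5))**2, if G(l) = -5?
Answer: 184900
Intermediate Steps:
(440 + (G(-1) + S)*(-5))**2 = (440 + (-5 + 7)*(-5))**2 = (440 + 2*(-5))**2 = (440 - 10)**2 = 430**2 = 184900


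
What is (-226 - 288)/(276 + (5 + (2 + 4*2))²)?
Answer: -514/501 ≈ -1.0259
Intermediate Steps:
(-226 - 288)/(276 + (5 + (2 + 4*2))²) = -514/(276 + (5 + (2 + 8))²) = -514/(276 + (5 + 10)²) = -514/(276 + 15²) = -514/(276 + 225) = -514/501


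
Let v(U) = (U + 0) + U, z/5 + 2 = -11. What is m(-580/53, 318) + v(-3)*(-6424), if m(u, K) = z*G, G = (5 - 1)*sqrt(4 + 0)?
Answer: 38024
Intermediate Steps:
z = -65 (z = -10 + 5*(-11) = -10 - 55 = -65)
v(U) = 2*U (v(U) = U + U = 2*U)
G = 8 (G = 4*sqrt(4) = 4*2 = 8)
m(u, K) = -520 (m(u, K) = -65*8 = -520)
m(-580/53, 318) + v(-3)*(-6424) = -520 + (2*(-3))*(-6424) = -520 - 6*(-6424) = -520 + 38544 = 38024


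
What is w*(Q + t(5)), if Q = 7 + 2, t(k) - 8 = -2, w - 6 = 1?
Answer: 105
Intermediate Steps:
w = 7 (w = 6 + 1 = 7)
t(k) = 6 (t(k) = 8 - 2 = 6)
Q = 9
w*(Q + t(5)) = 7*(9 + 6) = 7*15 = 105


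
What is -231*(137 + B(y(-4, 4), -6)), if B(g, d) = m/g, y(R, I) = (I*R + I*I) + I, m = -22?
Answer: -60753/2 ≈ -30377.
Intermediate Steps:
y(R, I) = I + I² + I*R (y(R, I) = (I*R + I²) + I = (I² + I*R) + I = I + I² + I*R)
B(g, d) = -22/g
-231*(137 + B(y(-4, 4), -6)) = -231*(137 - 22*1/(4*(1 + 4 - 4))) = -231*(137 - 22/(4*1)) = -231*(137 - 22/4) = -231*(137 - 22*¼) = -231*(137 - 11/2) = -231*263/2 = -60753/2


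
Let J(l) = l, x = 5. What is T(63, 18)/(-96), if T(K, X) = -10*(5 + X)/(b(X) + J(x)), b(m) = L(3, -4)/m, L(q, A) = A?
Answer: 345/688 ≈ 0.50145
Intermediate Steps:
b(m) = -4/m
T(K, X) = -10*(5 + X)/(5 - 4/X) (T(K, X) = -10*(5 + X)/(-4/X + 5) = -10*(5 + X)/(5 - 4/X))
T(63, 18)/(-96) = (-10*18*(5 + 18)/(-4 + 5*18))/(-96) = -(-5)*18*23/(48*(-4 + 90)) = -(-5)*18*23/(48*86) = -1/96*(-2070/43) = 345/688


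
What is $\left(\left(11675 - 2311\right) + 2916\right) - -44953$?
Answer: $57233$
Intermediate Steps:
$\left(\left(11675 - 2311\right) + 2916\right) - -44953 = \left(9364 + 2916\right) + 44953 = 12280 + 44953 = 57233$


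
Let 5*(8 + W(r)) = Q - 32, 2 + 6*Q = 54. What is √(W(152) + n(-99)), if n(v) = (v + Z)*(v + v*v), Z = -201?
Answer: I*√26195514/3 ≈ 1706.1*I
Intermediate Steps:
Q = 26/3 (Q = -⅓ + (⅙)*54 = -⅓ + 9 = 26/3 ≈ 8.6667)
W(r) = -38/3 (W(r) = -8 + (26/3 - 32)/5 = -8 + (⅕)*(-70/3) = -8 - 14/3 = -38/3)
n(v) = (-201 + v)*(v + v²) (n(v) = (v - 201)*(v + v*v) = (-201 + v)*(v + v²))
√(W(152) + n(-99)) = √(-38/3 - 99*(-201 + (-99)² - 200*(-99))) = √(-38/3 - 99*(-201 + 9801 + 19800)) = √(-38/3 - 99*29400) = √(-38/3 - 2910600) = √(-8731838/3) = I*√26195514/3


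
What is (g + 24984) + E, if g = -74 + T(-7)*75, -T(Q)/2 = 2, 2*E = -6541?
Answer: 42679/2 ≈ 21340.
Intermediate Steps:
E = -6541/2 (E = (½)*(-6541) = -6541/2 ≈ -3270.5)
T(Q) = -4 (T(Q) = -2*2 = -4)
g = -374 (g = -74 - 4*75 = -74 - 300 = -374)
(g + 24984) + E = (-374 + 24984) - 6541/2 = 24610 - 6541/2 = 42679/2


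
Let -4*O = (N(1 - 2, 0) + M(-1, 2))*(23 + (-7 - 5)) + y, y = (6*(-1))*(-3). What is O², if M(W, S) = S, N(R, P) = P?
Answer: 100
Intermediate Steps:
y = 18 (y = -6*(-3) = 18)
O = -10 (O = -((0 + 2)*(23 + (-7 - 5)) + 18)/4 = -(2*(23 - 12) + 18)/4 = -(2*11 + 18)/4 = -(22 + 18)/4 = -¼*40 = -10)
O² = (-10)² = 100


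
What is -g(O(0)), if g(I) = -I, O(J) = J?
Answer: 0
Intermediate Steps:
-g(O(0)) = -(-1)*0 = -1*0 = 0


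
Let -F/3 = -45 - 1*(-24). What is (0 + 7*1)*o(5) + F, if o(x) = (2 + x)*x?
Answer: 308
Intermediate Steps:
F = 63 (F = -3*(-45 - 1*(-24)) = -3*(-45 + 24) = -3*(-21) = 63)
o(x) = x*(2 + x)
(0 + 7*1)*o(5) + F = (0 + 7*1)*(5*(2 + 5)) + 63 = (0 + 7)*(5*7) + 63 = 7*35 + 63 = 245 + 63 = 308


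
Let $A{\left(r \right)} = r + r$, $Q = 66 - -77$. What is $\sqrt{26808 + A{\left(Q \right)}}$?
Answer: $\sqrt{27094} \approx 164.6$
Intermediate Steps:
$Q = 143$ ($Q = 66 + 77 = 143$)
$A{\left(r \right)} = 2 r$
$\sqrt{26808 + A{\left(Q \right)}} = \sqrt{26808 + 2 \cdot 143} = \sqrt{26808 + 286} = \sqrt{27094}$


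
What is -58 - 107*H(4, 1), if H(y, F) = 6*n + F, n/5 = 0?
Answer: -165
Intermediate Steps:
n = 0 (n = 5*0 = 0)
H(y, F) = F (H(y, F) = 6*0 + F = 0 + F = F)
-58 - 107*H(4, 1) = -58 - 107*1 = -58 - 107 = -165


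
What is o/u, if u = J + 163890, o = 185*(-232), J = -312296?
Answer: 21460/74203 ≈ 0.28921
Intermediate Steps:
o = -42920
u = -148406 (u = -312296 + 163890 = -148406)
o/u = -42920/(-148406) = -42920*(-1/148406) = 21460/74203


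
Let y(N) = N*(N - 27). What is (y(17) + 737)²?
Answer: 321489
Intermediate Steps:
y(N) = N*(-27 + N)
(y(17) + 737)² = (17*(-27 + 17) + 737)² = (17*(-10) + 737)² = (-170 + 737)² = 567² = 321489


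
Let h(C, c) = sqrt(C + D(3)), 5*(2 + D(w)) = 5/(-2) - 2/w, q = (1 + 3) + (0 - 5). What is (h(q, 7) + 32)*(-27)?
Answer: -864 - 9*I*sqrt(3270)/10 ≈ -864.0 - 51.466*I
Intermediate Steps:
q = -1 (q = 4 - 5 = -1)
D(w) = -5/2 - 2/(5*w) (D(w) = -2 + (5/(-2) - 2/w)/5 = -2 + (5*(-1/2) - 2/w)/5 = -2 + (-5/2 - 2/w)/5 = -2 + (-1/2 - 2/(5*w)) = -5/2 - 2/(5*w))
h(C, c) = sqrt(-79/30 + C) (h(C, c) = sqrt(C + (1/10)*(-4 - 25*3)/3) = sqrt(C + (1/10)*(1/3)*(-4 - 75)) = sqrt(C + (1/10)*(1/3)*(-79)) = sqrt(C - 79/30) = sqrt(-79/30 + C))
(h(q, 7) + 32)*(-27) = (sqrt(-2370 + 900*(-1))/30 + 32)*(-27) = (sqrt(-2370 - 900)/30 + 32)*(-27) = (sqrt(-3270)/30 + 32)*(-27) = ((I*sqrt(3270))/30 + 32)*(-27) = (I*sqrt(3270)/30 + 32)*(-27) = (32 + I*sqrt(3270)/30)*(-27) = -864 - 9*I*sqrt(3270)/10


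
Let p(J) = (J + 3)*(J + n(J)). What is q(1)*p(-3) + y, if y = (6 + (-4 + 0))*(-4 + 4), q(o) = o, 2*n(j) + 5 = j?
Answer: 0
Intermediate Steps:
n(j) = -5/2 + j/2
p(J) = (3 + J)*(-5/2 + 3*J/2) (p(J) = (J + 3)*(J + (-5/2 + J/2)) = (3 + J)*(-5/2 + 3*J/2))
y = 0 (y = (6 - 4)*0 = 2*0 = 0)
q(1)*p(-3) + y = 1*(-15/2 + 2*(-3) + (3/2)*(-3)²) + 0 = 1*(-15/2 - 6 + (3/2)*9) + 0 = 1*(-15/2 - 6 + 27/2) + 0 = 1*0 + 0 = 0 + 0 = 0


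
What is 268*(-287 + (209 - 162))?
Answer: -64320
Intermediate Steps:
268*(-287 + (209 - 162)) = 268*(-287 + 47) = 268*(-240) = -64320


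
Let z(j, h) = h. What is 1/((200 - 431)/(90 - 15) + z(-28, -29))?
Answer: -25/802 ≈ -0.031172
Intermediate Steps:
1/((200 - 431)/(90 - 15) + z(-28, -29)) = 1/((200 - 431)/(90 - 15) - 29) = 1/(-231/75 - 29) = 1/(-231*1/75 - 29) = 1/(-77/25 - 29) = 1/(-802/25) = -25/802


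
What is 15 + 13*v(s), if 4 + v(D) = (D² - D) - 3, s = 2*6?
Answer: 1640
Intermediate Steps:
s = 12
v(D) = -7 + D² - D (v(D) = -4 + ((D² - D) - 3) = -4 + (-3 + D² - D) = -7 + D² - D)
15 + 13*v(s) = 15 + 13*(-7 + 12² - 1*12) = 15 + 13*(-7 + 144 - 12) = 15 + 13*125 = 15 + 1625 = 1640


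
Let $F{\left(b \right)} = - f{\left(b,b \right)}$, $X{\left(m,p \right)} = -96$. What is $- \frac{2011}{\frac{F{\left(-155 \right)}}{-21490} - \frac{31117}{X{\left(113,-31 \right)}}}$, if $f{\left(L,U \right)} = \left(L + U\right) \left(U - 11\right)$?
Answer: $- \frac{414877344}{67364449} \approx -6.1587$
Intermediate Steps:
$f{\left(L,U \right)} = \left(-11 + U\right) \left(L + U\right)$ ($f{\left(L,U \right)} = \left(L + U\right) \left(-11 + U\right) = \left(-11 + U\right) \left(L + U\right)$)
$F{\left(b \right)} = - 2 b^{2} + 22 b$ ($F{\left(b \right)} = - (b^{2} - 11 b - 11 b + b b) = - (b^{2} - 11 b - 11 b + b^{2}) = - (- 22 b + 2 b^{2}) = - 2 b^{2} + 22 b$)
$- \frac{2011}{\frac{F{\left(-155 \right)}}{-21490} - \frac{31117}{X{\left(113,-31 \right)}}} = - \frac{2011}{\frac{2 \left(-155\right) \left(11 - -155\right)}{-21490} - \frac{31117}{-96}} = - \frac{2011}{2 \left(-155\right) \left(11 + 155\right) \left(- \frac{1}{21490}\right) - - \frac{31117}{96}} = - \frac{2011}{2 \left(-155\right) 166 \left(- \frac{1}{21490}\right) + \frac{31117}{96}} = - \frac{2011}{\left(-51460\right) \left(- \frac{1}{21490}\right) + \frac{31117}{96}} = - \frac{2011}{\frac{5146}{2149} + \frac{31117}{96}} = - \frac{2011}{\frac{67364449}{206304}} = \left(-2011\right) \frac{206304}{67364449} = - \frac{414877344}{67364449}$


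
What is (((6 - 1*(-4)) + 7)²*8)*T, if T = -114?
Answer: -263568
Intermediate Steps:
(((6 - 1*(-4)) + 7)²*8)*T = (((6 - 1*(-4)) + 7)²*8)*(-114) = (((6 + 4) + 7)²*8)*(-114) = ((10 + 7)²*8)*(-114) = (17²*8)*(-114) = (289*8)*(-114) = 2312*(-114) = -263568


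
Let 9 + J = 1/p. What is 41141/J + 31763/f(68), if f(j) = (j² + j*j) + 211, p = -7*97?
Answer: -264040560745/57813408 ≈ -4567.1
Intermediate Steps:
p = -679
f(j) = 211 + 2*j² (f(j) = (j² + j²) + 211 = 2*j² + 211 = 211 + 2*j²)
J = -6112/679 (J = -9 + 1/(-679) = -9 - 1/679 = -6112/679 ≈ -9.0015)
41141/J + 31763/f(68) = 41141/(-6112/679) + 31763/(211 + 2*68²) = 41141*(-679/6112) + 31763/(211 + 2*4624) = -27934739/6112 + 31763/(211 + 9248) = -27934739/6112 + 31763/9459 = -264040560745/57813408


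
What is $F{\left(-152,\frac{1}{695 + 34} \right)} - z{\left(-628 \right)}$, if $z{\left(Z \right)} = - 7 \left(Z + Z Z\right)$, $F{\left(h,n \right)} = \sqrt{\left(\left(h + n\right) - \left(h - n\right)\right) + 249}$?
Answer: $2756292 + \frac{\sqrt{181523}}{27} \approx 2.7563 \cdot 10^{6}$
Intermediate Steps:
$F{\left(h,n \right)} = \sqrt{249 + 2 n}$ ($F{\left(h,n \right)} = \sqrt{2 n + 249} = \sqrt{249 + 2 n}$)
$z{\left(Z \right)} = - 7 Z - 7 Z^{2}$ ($z{\left(Z \right)} = - 7 \left(Z + Z^{2}\right) = - 7 Z - 7 Z^{2}$)
$F{\left(-152,\frac{1}{695 + 34} \right)} - z{\left(-628 \right)} = \sqrt{249 + \frac{2}{695 + 34}} - \left(-7\right) \left(-628\right) \left(1 - 628\right) = \sqrt{249 + \frac{2}{729}} - \left(-7\right) \left(-628\right) \left(-627\right) = \sqrt{249 + 2 \cdot \frac{1}{729}} - -2756292 = \sqrt{249 + \frac{2}{729}} + 2756292 = \sqrt{\frac{181523}{729}} + 2756292 = \frac{\sqrt{181523}}{27} + 2756292 = 2756292 + \frac{\sqrt{181523}}{27}$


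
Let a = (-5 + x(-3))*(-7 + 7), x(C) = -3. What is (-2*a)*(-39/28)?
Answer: 0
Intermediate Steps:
a = 0 (a = (-5 - 3)*(-7 + 7) = -8*0 = 0)
(-2*a)*(-39/28) = (-2*0)*(-39/28) = 0*(-39*1/28) = 0*(-39/28) = 0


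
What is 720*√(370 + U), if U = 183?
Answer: 720*√553 ≈ 16932.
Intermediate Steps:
720*√(370 + U) = 720*√(370 + 183) = 720*√553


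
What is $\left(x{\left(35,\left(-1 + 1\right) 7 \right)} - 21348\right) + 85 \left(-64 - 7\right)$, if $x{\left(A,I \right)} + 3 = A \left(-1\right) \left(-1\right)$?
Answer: $-27351$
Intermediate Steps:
$x{\left(A,I \right)} = -3 + A$ ($x{\left(A,I \right)} = -3 + A \left(-1\right) \left(-1\right) = -3 + - A \left(-1\right) = -3 + A$)
$\left(x{\left(35,\left(-1 + 1\right) 7 \right)} - 21348\right) + 85 \left(-64 - 7\right) = \left(\left(-3 + 35\right) - 21348\right) + 85 \left(-64 - 7\right) = \left(32 - 21348\right) + 85 \left(-71\right) = -21316 - 6035 = -27351$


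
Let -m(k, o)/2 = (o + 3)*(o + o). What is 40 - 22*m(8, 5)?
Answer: 3560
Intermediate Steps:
m(k, o) = -4*o*(3 + o) (m(k, o) = -2*(o + 3)*(o + o) = -2*(3 + o)*2*o = -4*o*(3 + o))
40 - 22*m(8, 5) = 40 - (-88)*5*(3 + 5) = 40 - (-88)*5*8 = 40 - 22*(-160) = 40 + 3520 = 3560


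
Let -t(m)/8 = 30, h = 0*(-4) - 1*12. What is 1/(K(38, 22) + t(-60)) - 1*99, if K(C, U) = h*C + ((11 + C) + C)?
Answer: -60292/609 ≈ -99.002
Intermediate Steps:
h = -12 (h = 0 - 12 = -12)
t(m) = -240 (t(m) = -8*30 = -240)
K(C, U) = 11 - 10*C (K(C, U) = -12*C + ((11 + C) + C) = -12*C + (11 + 2*C) = 11 - 10*C)
1/(K(38, 22) + t(-60)) - 1*99 = 1/((11 - 10*38) - 240) - 1*99 = 1/((11 - 380) - 240) - 99 = 1/(-369 - 240) - 99 = 1/(-609) - 99 = -1/609 - 99 = -60292/609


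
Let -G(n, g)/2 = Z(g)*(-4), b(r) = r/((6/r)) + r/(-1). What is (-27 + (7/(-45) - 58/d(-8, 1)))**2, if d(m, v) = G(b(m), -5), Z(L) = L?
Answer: 21409129/32400 ≈ 660.78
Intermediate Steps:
b(r) = -r + r**2/6 (b(r) = r*(r/6) + r*(-1) = r**2/6 - r = -r + r**2/6)
G(n, g) = 8*g (G(n, g) = -2*g*(-4) = -(-8)*g = 8*g)
d(m, v) = -40 (d(m, v) = 8*(-5) = -40)
(-27 + (7/(-45) - 58/d(-8, 1)))**2 = (-27 + (7/(-45) - 58/(-40)))**2 = (-27 + (7*(-1/45) - 58*(-1/40)))**2 = (-27 + (-7/45 + 29/20))**2 = (-27 + 233/180)**2 = (-4627/180)**2 = 21409129/32400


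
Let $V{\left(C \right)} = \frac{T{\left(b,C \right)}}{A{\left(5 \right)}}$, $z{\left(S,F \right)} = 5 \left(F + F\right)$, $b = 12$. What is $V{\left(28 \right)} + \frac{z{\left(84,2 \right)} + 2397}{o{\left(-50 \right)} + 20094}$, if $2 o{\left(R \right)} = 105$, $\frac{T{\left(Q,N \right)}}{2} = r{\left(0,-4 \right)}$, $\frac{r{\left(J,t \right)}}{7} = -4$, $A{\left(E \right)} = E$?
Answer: $- \frac{2232238}{201465} \approx -11.08$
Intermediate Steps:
$r{\left(J,t \right)} = -28$ ($r{\left(J,t \right)} = 7 \left(-4\right) = -28$)
$T{\left(Q,N \right)} = -56$ ($T{\left(Q,N \right)} = 2 \left(-28\right) = -56$)
$o{\left(R \right)} = \frac{105}{2}$ ($o{\left(R \right)} = \frac{1}{2} \cdot 105 = \frac{105}{2}$)
$z{\left(S,F \right)} = 10 F$ ($z{\left(S,F \right)} = 5 \cdot 2 F = 10 F$)
$V{\left(C \right)} = - \frac{56}{5}$
$V{\left(28 \right)} + \frac{z{\left(84,2 \right)} + 2397}{o{\left(-50 \right)} + 20094} = - \frac{56}{5} + \frac{10 \cdot 2 + 2397}{\frac{105}{2} + 20094} = - \frac{56}{5} + \frac{20 + 2397}{\frac{40293}{2}} = - \frac{56}{5} + 2417 \cdot \frac{2}{40293} = - \frac{56}{5} + \frac{4834}{40293} = - \frac{2232238}{201465}$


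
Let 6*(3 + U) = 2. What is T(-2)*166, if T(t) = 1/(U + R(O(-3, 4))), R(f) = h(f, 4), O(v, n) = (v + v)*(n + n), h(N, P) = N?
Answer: -249/76 ≈ -3.2763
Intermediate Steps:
U = -8/3 (U = -3 + (⅙)*2 = -3 + ⅓ = -8/3 ≈ -2.6667)
O(v, n) = 4*n*v (O(v, n) = (2*v)*(2*n) = 4*n*v)
R(f) = f
T(t) = -3/152 (T(t) = 1/(-8/3 + 4*4*(-3)) = 1/(-8/3 - 48) = 1/(-152/3) = -3/152)
T(-2)*166 = -3/152*166 = -249/76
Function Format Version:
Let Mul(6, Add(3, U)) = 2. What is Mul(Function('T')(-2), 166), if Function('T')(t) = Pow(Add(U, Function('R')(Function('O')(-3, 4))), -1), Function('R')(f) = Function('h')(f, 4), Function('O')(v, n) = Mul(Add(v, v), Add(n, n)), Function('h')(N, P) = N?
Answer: Rational(-249, 76) ≈ -3.2763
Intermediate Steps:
U = Rational(-8, 3) (U = Add(-3, Mul(Rational(1, 6), 2)) = Add(-3, Rational(1, 3)) = Rational(-8, 3) ≈ -2.6667)
Function('O')(v, n) = Mul(4, n, v) (Function('O')(v, n) = Mul(Mul(2, v), Mul(2, n)) = Mul(4, n, v))
Function('R')(f) = f
Function('T')(t) = Rational(-3, 152) (Function('T')(t) = Pow(Add(Rational(-8, 3), Mul(4, 4, -3)), -1) = Pow(Add(Rational(-8, 3), -48), -1) = Pow(Rational(-152, 3), -1) = Rational(-3, 152))
Mul(Function('T')(-2), 166) = Mul(Rational(-3, 152), 166) = Rational(-249, 76)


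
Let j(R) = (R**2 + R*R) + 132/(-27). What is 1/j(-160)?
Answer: 9/460756 ≈ 1.9533e-5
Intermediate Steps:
j(R) = -44/9 + 2*R**2 (j(R) = (R**2 + R**2) + 132*(-1/27) = 2*R**2 - 44/9 = -44/9 + 2*R**2)
1/j(-160) = 1/(-44/9 + 2*(-160)**2) = 1/(-44/9 + 2*25600) = 1/(-44/9 + 51200) = 1/(460756/9) = 9/460756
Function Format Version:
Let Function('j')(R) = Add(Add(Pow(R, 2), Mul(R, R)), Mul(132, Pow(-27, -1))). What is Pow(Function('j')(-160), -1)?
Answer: Rational(9, 460756) ≈ 1.9533e-5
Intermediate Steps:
Function('j')(R) = Add(Rational(-44, 9), Mul(2, Pow(R, 2))) (Function('j')(R) = Add(Add(Pow(R, 2), Pow(R, 2)), Mul(132, Rational(-1, 27))) = Add(Mul(2, Pow(R, 2)), Rational(-44, 9)) = Add(Rational(-44, 9), Mul(2, Pow(R, 2))))
Pow(Function('j')(-160), -1) = Pow(Add(Rational(-44, 9), Mul(2, Pow(-160, 2))), -1) = Pow(Add(Rational(-44, 9), Mul(2, 25600)), -1) = Pow(Add(Rational(-44, 9), 51200), -1) = Pow(Rational(460756, 9), -1) = Rational(9, 460756)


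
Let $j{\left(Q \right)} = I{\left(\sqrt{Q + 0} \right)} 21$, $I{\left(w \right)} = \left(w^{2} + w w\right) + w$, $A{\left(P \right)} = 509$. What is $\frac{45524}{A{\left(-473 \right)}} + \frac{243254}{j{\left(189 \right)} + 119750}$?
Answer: $\frac{758039614107148}{8298808275455} - \frac{15325002 \sqrt{21}}{16304141995} \approx 91.339$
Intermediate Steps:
$I{\left(w \right)} = w + 2 w^{2}$ ($I{\left(w \right)} = \left(w^{2} + w^{2}\right) + w = 2 w^{2} + w = w + 2 w^{2}$)
$j{\left(Q \right)} = 21 \sqrt{Q} \left(1 + 2 \sqrt{Q}\right)$ ($j{\left(Q \right)} = \sqrt{Q + 0} \left(1 + 2 \sqrt{Q + 0}\right) 21 = \sqrt{Q} \left(1 + 2 \sqrt{Q}\right) 21 = 21 \sqrt{Q} \left(1 + 2 \sqrt{Q}\right)$)
$\frac{45524}{A{\left(-473 \right)}} + \frac{243254}{j{\left(189 \right)} + 119750} = \frac{45524}{509} + \frac{243254}{\left(21 \sqrt{189} + 42 \cdot 189\right) + 119750} = 45524 \cdot \frac{1}{509} + \frac{243254}{\left(21 \cdot 3 \sqrt{21} + 7938\right) + 119750} = \frac{45524}{509} + \frac{243254}{\left(63 \sqrt{21} + 7938\right) + 119750} = \frac{45524}{509} + \frac{243254}{\left(7938 + 63 \sqrt{21}\right) + 119750} = \frac{45524}{509} + \frac{243254}{127688 + 63 \sqrt{21}}$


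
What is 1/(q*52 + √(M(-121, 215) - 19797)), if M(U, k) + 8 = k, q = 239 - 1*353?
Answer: -988/5860129 - I*√19590/35160774 ≈ -0.0001686 - 3.9807e-6*I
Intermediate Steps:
q = -114 (q = 239 - 353 = -114)
M(U, k) = -8 + k
1/(q*52 + √(M(-121, 215) - 19797)) = 1/(-114*52 + √((-8 + 215) - 19797)) = 1/(-5928 + √(207 - 19797)) = 1/(-5928 + √(-19590)) = 1/(-5928 + I*√19590)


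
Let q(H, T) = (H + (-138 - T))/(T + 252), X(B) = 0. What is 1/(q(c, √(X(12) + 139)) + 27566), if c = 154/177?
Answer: 2379213033111/65584094161864043 + 156468*√139/65584094161864043 ≈ 3.6277e-5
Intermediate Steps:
c = 154/177 (c = 154*(1/177) = 154/177 ≈ 0.87006)
q(H, T) = (-138 + H - T)/(252 + T)
1/(q(c, √(X(12) + 139)) + 27566) = 1/((-138 + 154/177 - √(0 + 139))/(252 + √(0 + 139)) + 27566) = 1/((-138 + 154/177 - √139)/(252 + √139) + 27566) = 1/((-24272/177 - √139)/(252 + √139) + 27566) = 1/(27566 + (-24272/177 - √139)/(252 + √139))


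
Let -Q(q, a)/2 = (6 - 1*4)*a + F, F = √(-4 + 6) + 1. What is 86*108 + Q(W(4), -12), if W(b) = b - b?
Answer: 9334 - 2*√2 ≈ 9331.2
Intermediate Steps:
W(b) = 0
F = 1 + √2 (F = √2 + 1 = 1 + √2 ≈ 2.4142)
Q(q, a) = -2 - 4*a - 2*√2 (Q(q, a) = -2*((6 - 1*4)*a + (1 + √2)) = -2*((6 - 4)*a + (1 + √2)) = -2*(2*a + (1 + √2)) = -2*(1 + √2 + 2*a) = -2 - 4*a - 2*√2)
86*108 + Q(W(4), -12) = 86*108 + (-2 - 4*(-12) - 2*√2) = 9288 + (-2 + 48 - 2*√2) = 9288 + (46 - 2*√2) = 9334 - 2*√2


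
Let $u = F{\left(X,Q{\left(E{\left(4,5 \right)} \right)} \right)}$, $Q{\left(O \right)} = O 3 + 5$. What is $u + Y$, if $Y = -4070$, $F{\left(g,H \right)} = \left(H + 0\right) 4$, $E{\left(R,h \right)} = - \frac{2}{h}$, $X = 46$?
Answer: $- \frac{20274}{5} \approx -4054.8$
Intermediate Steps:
$Q{\left(O \right)} = 5 + 3 O$ ($Q{\left(O \right)} = 3 O + 5 = 5 + 3 O$)
$F{\left(g,H \right)} = 4 H$ ($F{\left(g,H \right)} = H 4 = 4 H$)
$u = \frac{76}{5}$ ($u = 4 \left(5 + 3 \left(- \frac{2}{5}\right)\right) = 4 \left(5 - \frac{6}{5}\right) = 4 \cdot \frac{19}{5} = \frac{76}{5} \approx 15.2$)
$u + Y = \frac{76}{5} - 4070 = - \frac{20274}{5}$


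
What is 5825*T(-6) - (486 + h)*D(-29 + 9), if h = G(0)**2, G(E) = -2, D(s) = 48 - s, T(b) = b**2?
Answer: 176380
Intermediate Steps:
h = 4 (h = (-2)**2 = 4)
5825*T(-6) - (486 + h)*D(-29 + 9) = 5825*(-6)**2 - (486 + 4)*(48 - (-29 + 9)) = 5825*36 - 490*(48 - 1*(-20)) = 209700 - 490*(48 + 20) = 209700 - 490*68 = 209700 - 1*33320 = 209700 - 33320 = 176380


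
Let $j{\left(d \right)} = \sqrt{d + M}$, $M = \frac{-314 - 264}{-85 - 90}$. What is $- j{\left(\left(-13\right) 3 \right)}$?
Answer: $- \frac{i \sqrt{43729}}{35} \approx - 5.9747 i$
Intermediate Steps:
$M = \frac{578}{175}$ ($M = - \frac{578}{-175} = \left(-578\right) \left(- \frac{1}{175}\right) = \frac{578}{175} \approx 3.3029$)
$j{\left(d \right)} = \sqrt{\frac{578}{175} + d}$ ($j{\left(d \right)} = \sqrt{d + \frac{578}{175}} = \sqrt{\frac{578}{175} + d}$)
$- j{\left(\left(-13\right) 3 \right)} = - \frac{\sqrt{4046 + 1225 \left(\left(-13\right) 3\right)}}{35} = - \frac{\sqrt{4046 + 1225 \left(-39\right)}}{35} = - \frac{\sqrt{4046 - 47775}}{35} = - \frac{\sqrt{-43729}}{35} = - \frac{i \sqrt{43729}}{35}$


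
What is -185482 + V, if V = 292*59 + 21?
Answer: -168233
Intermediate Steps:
V = 17249 (V = 17228 + 21 = 17249)
-185482 + V = -185482 + 17249 = -168233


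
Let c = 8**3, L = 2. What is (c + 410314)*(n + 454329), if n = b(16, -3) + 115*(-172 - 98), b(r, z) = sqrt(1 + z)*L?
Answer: 173894018454 + 821652*I*sqrt(2) ≈ 1.7389e+11 + 1.162e+6*I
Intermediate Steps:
b(r, z) = 2*sqrt(1 + z) (b(r, z) = sqrt(1 + z)*2 = 2*sqrt(1 + z))
n = -31050 + 2*I*sqrt(2) (n = 2*sqrt(1 - 3) + 115*(-172 - 98) = 2*sqrt(-2) + 115*(-270) = 2*(I*sqrt(2)) - 31050 = 2*I*sqrt(2) - 31050 = -31050 + 2*I*sqrt(2) ≈ -31050.0 + 2.8284*I)
c = 512
(c + 410314)*(n + 454329) = (512 + 410314)*((-31050 + 2*I*sqrt(2)) + 454329) = 410826*(423279 + 2*I*sqrt(2)) = 173894018454 + 821652*I*sqrt(2)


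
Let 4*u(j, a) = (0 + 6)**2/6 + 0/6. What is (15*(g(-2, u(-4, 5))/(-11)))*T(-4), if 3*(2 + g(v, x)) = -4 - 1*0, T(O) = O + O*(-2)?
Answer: 200/11 ≈ 18.182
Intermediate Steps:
T(O) = -O (T(O) = O - 2*O = -O)
u(j, a) = 3/2 (u(j, a) = ((0 + 6)**2/6 + 0/6)/4 = (6**2*(1/6) + 0*(1/6))/4 = (36*(1/6) + 0)/4 = (6 + 0)/4 = (1/4)*6 = 3/2)
g(v, x) = -10/3 (g(v, x) = -2 + (-4 - 1*0)/3 = -2 + (-4 + 0)/3 = -2 + (1/3)*(-4) = -2 - 4/3 = -10/3)
(15*(g(-2, u(-4, 5))/(-11)))*T(-4) = (15*(-10/3/(-11)))*(-1*(-4)) = (15*(-10/3*(-1/11)))*4 = (15*(10/33))*4 = (50/11)*4 = 200/11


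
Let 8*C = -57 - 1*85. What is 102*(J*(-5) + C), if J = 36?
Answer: -40341/2 ≈ -20171.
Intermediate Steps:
C = -71/4 (C = (-57 - 1*85)/8 = (-57 - 85)/8 = (⅛)*(-142) = -71/4 ≈ -17.750)
102*(J*(-5) + C) = 102*(36*(-5) - 71/4) = 102*(-180 - 71/4) = 102*(-791/4) = -40341/2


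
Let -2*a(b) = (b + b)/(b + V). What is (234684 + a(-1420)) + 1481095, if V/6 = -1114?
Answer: 3476167899/2026 ≈ 1.7158e+6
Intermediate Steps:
V = -6684 (V = 6*(-1114) = -6684)
a(b) = -b/(-6684 + b) (a(b) = -(b + b)/(2*(b - 6684)) = -2*b/(2*(-6684 + b)) = -b/(-6684 + b))
(234684 + a(-1420)) + 1481095 = (234684 - 1*(-1420)/(-6684 - 1420)) + 1481095 = (234684 - 1*(-1420)/(-8104)) + 1481095 = (234684 - 1*(-1420)*(-1/8104)) + 1481095 = (234684 - 355/2026) + 1481095 = 475469429/2026 + 1481095 = 3476167899/2026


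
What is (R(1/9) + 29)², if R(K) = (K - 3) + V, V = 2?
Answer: 64009/81 ≈ 790.23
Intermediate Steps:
R(K) = -1 + K (R(K) = (K - 3) + 2 = (-3 + K) + 2 = -1 + K)
(R(1/9) + 29)² = ((-1 + 1/9) + 29)² = ((-1 + ⅑) + 29)² = (-8/9 + 29)² = (253/9)² = 64009/81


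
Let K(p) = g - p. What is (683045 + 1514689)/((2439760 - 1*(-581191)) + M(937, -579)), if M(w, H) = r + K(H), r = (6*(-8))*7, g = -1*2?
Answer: 5159/7092 ≈ 0.72744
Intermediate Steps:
g = -2
K(p) = -2 - p
r = -336 (r = -48*7 = -336)
M(w, H) = -338 - H (M(w, H) = -336 + (-2 - H) = -338 - H)
(683045 + 1514689)/((2439760 - 1*(-581191)) + M(937, -579)) = (683045 + 1514689)/((2439760 - 1*(-581191)) + (-338 - 1*(-579))) = 2197734/((2439760 + 581191) + (-338 + 579)) = 2197734/(3020951 + 241) = 2197734/3021192 = 2197734*(1/3021192) = 5159/7092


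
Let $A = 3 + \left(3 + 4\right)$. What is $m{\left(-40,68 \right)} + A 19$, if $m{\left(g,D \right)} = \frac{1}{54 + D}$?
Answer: $\frac{23181}{122} \approx 190.01$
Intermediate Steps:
$A = 10$ ($A = 3 + 7 = 10$)
$m{\left(-40,68 \right)} + A 19 = \frac{1}{54 + 68} + 10 \cdot 19 = \frac{1}{122} + 190 = \frac{23181}{122}$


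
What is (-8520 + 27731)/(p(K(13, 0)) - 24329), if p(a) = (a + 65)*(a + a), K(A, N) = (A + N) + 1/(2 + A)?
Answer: -4322475/5014993 ≈ -0.86191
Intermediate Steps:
K(A, N) = A + N + 1/(2 + A)
p(a) = 2*a*(65 + a) (p(a) = (65 + a)*(2*a) = 2*a*(65 + a))
(-8520 + 27731)/(p(K(13, 0)) - 24329) = (-8520 + 27731)/(2*((1 + 13**2 + 2*13 + 2*0 + 13*0)/(2 + 13))*(65 + (1 + 13**2 + 2*13 + 2*0 + 13*0)/(2 + 13)) - 24329) = 19211/(2*((1 + 169 + 26 + 0 + 0)/15)*(65 + (1 + 169 + 26 + 0 + 0)/15) - 24329) = 19211/(2*((1/15)*196)*(65 + (1/15)*196) - 24329) = 19211/(2*(196/15)*(65 + 196/15) - 24329) = 19211/(2*(196/15)*(1171/15) - 24329) = 19211/(459032/225 - 24329) = 19211/(-5014993/225) = 19211*(-225/5014993) = -4322475/5014993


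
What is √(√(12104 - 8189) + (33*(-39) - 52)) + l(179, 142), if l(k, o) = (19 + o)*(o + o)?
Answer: 45724 + √(-1339 + 3*√435) ≈ 45724.0 + 35.727*I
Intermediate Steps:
l(k, o) = 2*o*(19 + o) (l(k, o) = (19 + o)*(2*o) = 2*o*(19 + o))
√(√(12104 - 8189) + (33*(-39) - 52)) + l(179, 142) = √(√(12104 - 8189) + (33*(-39) - 52)) + 2*142*(19 + 142) = √(√3915 + (-1287 - 52)) + 2*142*161 = √(3*√435 - 1339) + 45724 = √(-1339 + 3*√435) + 45724 = 45724 + √(-1339 + 3*√435)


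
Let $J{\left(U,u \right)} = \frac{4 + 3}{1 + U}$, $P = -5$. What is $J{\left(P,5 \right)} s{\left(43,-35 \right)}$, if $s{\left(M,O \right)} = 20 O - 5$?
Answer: $\frac{4935}{4} \approx 1233.8$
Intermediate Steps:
$s{\left(M,O \right)} = -5 + 20 O$
$J{\left(U,u \right)} = \frac{7}{1 + U}$
$J{\left(P,5 \right)} s{\left(43,-35 \right)} = \frac{7}{1 - 5} \left(-5 + 20 \left(-35\right)\right) = \frac{7}{-4} \left(-5 - 700\right) = 7 \left(- \frac{1}{4}\right) \left(-705\right) = \left(- \frac{7}{4}\right) \left(-705\right) = \frac{4935}{4}$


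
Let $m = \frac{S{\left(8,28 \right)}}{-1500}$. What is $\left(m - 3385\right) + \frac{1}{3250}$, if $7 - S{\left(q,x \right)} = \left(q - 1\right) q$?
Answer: $- \frac{66006857}{19500} \approx -3385.0$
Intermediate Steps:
$S{\left(q,x \right)} = 7 - q \left(-1 + q\right)$ ($S{\left(q,x \right)} = 7 - \left(q - 1\right) q = 7 - \left(-1 + q\right) q = 7 - q \left(-1 + q\right)$)
$m = \frac{49}{1500}$ ($m = \frac{7 + 8 - 8^{2}}{-1500} = \left(7 + 8 - 64\right) \left(- \frac{1}{1500}\right) = \left(-49\right) \left(- \frac{1}{1500}\right) = \frac{49}{1500} \approx 0.032667$)
$\left(m - 3385\right) + \frac{1}{3250} = \left(\frac{49}{1500} - 3385\right) + \frac{1}{3250} = - \frac{5077451}{1500} + \frac{1}{3250} = - \frac{66006857}{19500}$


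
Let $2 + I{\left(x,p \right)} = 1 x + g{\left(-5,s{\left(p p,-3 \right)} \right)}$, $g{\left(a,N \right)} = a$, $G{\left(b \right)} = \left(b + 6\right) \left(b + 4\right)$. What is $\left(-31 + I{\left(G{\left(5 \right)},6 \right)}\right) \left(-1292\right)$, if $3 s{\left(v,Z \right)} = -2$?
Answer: $-78812$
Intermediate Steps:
$s{\left(v,Z \right)} = - \frac{2}{3}$ ($s{\left(v,Z \right)} = \frac{1}{3} \left(-2\right) = - \frac{2}{3}$)
$G{\left(b \right)} = \left(4 + b\right) \left(6 + b\right)$ ($G{\left(b \right)} = \left(6 + b\right) \left(4 + b\right) = \left(4 + b\right) \left(6 + b\right)$)
$I{\left(x,p \right)} = -7 + x$ ($I{\left(x,p \right)} = -2 + \left(1 x - 5\right) = -2 + \left(x - 5\right) = -2 + \left(-5 + x\right) = -7 + x$)
$\left(-31 + I{\left(G{\left(5 \right)},6 \right)}\right) \left(-1292\right) = \left(-31 + \left(-7 + \left(24 + 5^{2} + 10 \cdot 5\right)\right)\right) \left(-1292\right) = \left(-31 + \left(-7 + \left(24 + 25 + 50\right)\right)\right) \left(-1292\right) = \left(-31 + \left(-7 + 99\right)\right) \left(-1292\right) = \left(-31 + 92\right) \left(-1292\right) = 61 \left(-1292\right) = -78812$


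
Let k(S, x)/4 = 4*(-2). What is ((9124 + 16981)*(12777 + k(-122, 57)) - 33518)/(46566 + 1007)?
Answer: 332674707/47573 ≈ 6992.9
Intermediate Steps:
k(S, x) = -32 (k(S, x) = 4*(4*(-2)) = 4*(-8) = -32)
((9124 + 16981)*(12777 + k(-122, 57)) - 33518)/(46566 + 1007) = ((9124 + 16981)*(12777 - 32) - 33518)/(46566 + 1007) = (26105*12745 - 33518)/47573 = (332708225 - 33518)*(1/47573) = 332674707*(1/47573) = 332674707/47573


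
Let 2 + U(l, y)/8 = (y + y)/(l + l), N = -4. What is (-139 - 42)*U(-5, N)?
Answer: 8688/5 ≈ 1737.6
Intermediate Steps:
U(l, y) = -16 + 8*y/l (U(l, y) = -16 + 8*((y + y)/(l + l)) = -16 + 8*((2*y)/((2*l))) = -16 + 8*((2*y)*(1/(2*l))) = -16 + 8*(y/l) = -16 + 8*y/l)
(-139 - 42)*U(-5, N) = (-139 - 42)*(-16 + 8*(-4)/(-5)) = -181*(-16 + 8*(-4)*(-1/5)) = -181*(-16 + 32/5) = -181*(-48/5) = 8688/5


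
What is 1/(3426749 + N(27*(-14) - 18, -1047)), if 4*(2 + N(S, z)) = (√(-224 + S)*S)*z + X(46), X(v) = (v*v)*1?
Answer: 856819/4601866578439 - 103653*I*√155/9203733156878 ≈ 1.8619e-7 - 1.4021e-7*I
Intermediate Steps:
X(v) = v² (X(v) = v²*1 = v²)
N(S, z) = 527 + S*z*√(-224 + S)/4 (N(S, z) = -2 + ((√(-224 + S)*S)*z + 46²)/4 = -2 + ((S*√(-224 + S))*z + 2116)/4 = -2 + (S*z*√(-224 + S) + 2116)/4 = -2 + (2116 + S*z*√(-224 + S))/4 = -2 + (529 + S*z*√(-224 + S)/4) = 527 + S*z*√(-224 + S)/4)
1/(3426749 + N(27*(-14) - 18, -1047)) = 1/(3426749 + (527 + (¼)*(27*(-14) - 18)*(-1047)*√(-224 + (27*(-14) - 18)))) = 1/(3426749 + (527 + (¼)*(-378 - 18)*(-1047)*√(-224 + (-378 - 18)))) = 1/(3426749 + (527 + (¼)*(-396)*(-1047)*√(-224 - 396))) = 1/(3426749 + (527 + (¼)*(-396)*(-1047)*√(-620))) = 1/(3426749 + (527 + (¼)*(-396)*(-1047)*(2*I*√155))) = 1/(3426749 + (527 + 207306*I*√155)) = 1/(3427276 + 207306*I*√155)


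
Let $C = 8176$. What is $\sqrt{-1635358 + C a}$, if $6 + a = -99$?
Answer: $i \sqrt{2493838} \approx 1579.2 i$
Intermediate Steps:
$a = -105$ ($a = -6 - 99 = -105$)
$\sqrt{-1635358 + C a} = \sqrt{-1635358 + 8176 \left(-105\right)} = \sqrt{-1635358 - 858480} = \sqrt{-2493838} = i \sqrt{2493838}$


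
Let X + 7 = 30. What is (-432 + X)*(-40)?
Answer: 16360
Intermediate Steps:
X = 23 (X = -7 + 30 = 23)
(-432 + X)*(-40) = (-432 + 23)*(-40) = -409*(-40) = 16360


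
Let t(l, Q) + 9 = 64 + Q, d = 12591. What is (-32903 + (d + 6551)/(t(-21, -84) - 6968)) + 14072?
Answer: -131779649/6997 ≈ -18834.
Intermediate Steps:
t(l, Q) = 55 + Q (t(l, Q) = -9 + (64 + Q) = 55 + Q)
(-32903 + (d + 6551)/(t(-21, -84) - 6968)) + 14072 = (-32903 + (12591 + 6551)/((55 - 84) - 6968)) + 14072 = (-32903 + 19142/(-29 - 6968)) + 14072 = (-32903 + 19142/(-6997)) + 14072 = (-32903 + 19142*(-1/6997)) + 14072 = (-32903 - 19142/6997) + 14072 = -230241433/6997 + 14072 = -131779649/6997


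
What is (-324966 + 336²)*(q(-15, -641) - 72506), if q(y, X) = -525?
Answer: 15487684170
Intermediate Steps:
(-324966 + 336²)*(q(-15, -641) - 72506) = (-324966 + 336²)*(-525 - 72506) = (-324966 + 112896)*(-73031) = -212070*(-73031) = 15487684170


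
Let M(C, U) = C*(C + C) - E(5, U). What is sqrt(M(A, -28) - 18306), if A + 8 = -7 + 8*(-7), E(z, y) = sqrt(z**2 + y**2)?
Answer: sqrt(-8224 - sqrt(809)) ≈ 90.843*I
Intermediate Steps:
E(z, y) = sqrt(y**2 + z**2)
A = -71 (A = -8 + (-7 + 8*(-7)) = -8 + (-7 - 56) = -8 - 63 = -71)
M(C, U) = -sqrt(25 + U**2) + 2*C**2 (M(C, U) = C*(C + C) - sqrt(U**2 + 5**2) = C*(2*C) - sqrt(U**2 + 25) = 2*C**2 - sqrt(25 + U**2) = -sqrt(25 + U**2) + 2*C**2)
sqrt(M(A, -28) - 18306) = sqrt((-sqrt(25 + (-28)**2) + 2*(-71)**2) - 18306) = sqrt((-sqrt(25 + 784) + 2*5041) - 18306) = sqrt((-sqrt(809) + 10082) - 18306) = sqrt((10082 - sqrt(809)) - 18306) = sqrt(-8224 - sqrt(809))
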